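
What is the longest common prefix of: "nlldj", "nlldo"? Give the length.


Words: nlldj, nlldo
  Position 0: all 'n' => match
  Position 1: all 'l' => match
  Position 2: all 'l' => match
  Position 3: all 'd' => match
  Position 4: ('j', 'o') => mismatch, stop
LCP = "nlld" (length 4)

4


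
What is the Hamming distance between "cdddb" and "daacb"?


Comparing "cdddb" and "daacb" position by position:
  Position 0: 'c' vs 'd' => differ
  Position 1: 'd' vs 'a' => differ
  Position 2: 'd' vs 'a' => differ
  Position 3: 'd' vs 'c' => differ
  Position 4: 'b' vs 'b' => same
Total differences (Hamming distance): 4

4


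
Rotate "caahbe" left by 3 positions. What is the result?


Input: "caahbe", rotate left by 3
First 3 characters: "caa"
Remaining characters: "hbe"
Concatenate remaining + first: "hbe" + "caa" = "hbecaa"

hbecaa


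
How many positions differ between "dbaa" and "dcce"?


Comparing "dbaa" and "dcce" position by position:
  Position 0: 'd' vs 'd' => same
  Position 1: 'b' vs 'c' => DIFFER
  Position 2: 'a' vs 'c' => DIFFER
  Position 3: 'a' vs 'e' => DIFFER
Positions that differ: 3

3


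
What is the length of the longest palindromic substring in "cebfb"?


Input: "cebfb"
Checking substrings for palindromes:
  [2:5] "bfb" (len 3) => palindrome
Longest palindromic substring: "bfb" with length 3

3


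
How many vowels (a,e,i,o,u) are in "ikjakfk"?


Input: ikjakfk
Checking each character:
  'i' at position 0: vowel (running total: 1)
  'k' at position 1: consonant
  'j' at position 2: consonant
  'a' at position 3: vowel (running total: 2)
  'k' at position 4: consonant
  'f' at position 5: consonant
  'k' at position 6: consonant
Total vowels: 2

2


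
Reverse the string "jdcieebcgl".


Input: jdcieebcgl
Reading characters right to left:
  Position 9: 'l'
  Position 8: 'g'
  Position 7: 'c'
  Position 6: 'b'
  Position 5: 'e'
  Position 4: 'e'
  Position 3: 'i'
  Position 2: 'c'
  Position 1: 'd'
  Position 0: 'j'
Reversed: lgcbeeicdj

lgcbeeicdj


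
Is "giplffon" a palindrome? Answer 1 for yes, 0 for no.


Input: giplffon
Reversed: nofflpig
  Compare pos 0 ('g') with pos 7 ('n'): MISMATCH
  Compare pos 1 ('i') with pos 6 ('o'): MISMATCH
  Compare pos 2 ('p') with pos 5 ('f'): MISMATCH
  Compare pos 3 ('l') with pos 4 ('f'): MISMATCH
Result: not a palindrome

0


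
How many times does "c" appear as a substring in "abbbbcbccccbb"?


Searching for "c" in "abbbbcbccccbb"
Scanning each position:
  Position 0: "a" => no
  Position 1: "b" => no
  Position 2: "b" => no
  Position 3: "b" => no
  Position 4: "b" => no
  Position 5: "c" => MATCH
  Position 6: "b" => no
  Position 7: "c" => MATCH
  Position 8: "c" => MATCH
  Position 9: "c" => MATCH
  Position 10: "c" => MATCH
  Position 11: "b" => no
  Position 12: "b" => no
Total occurrences: 5

5


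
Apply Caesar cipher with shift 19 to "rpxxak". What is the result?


Caesar cipher: shift "rpxxak" by 19
  'r' (pos 17) + 19 = pos 10 = 'k'
  'p' (pos 15) + 19 = pos 8 = 'i'
  'x' (pos 23) + 19 = pos 16 = 'q'
  'x' (pos 23) + 19 = pos 16 = 'q'
  'a' (pos 0) + 19 = pos 19 = 't'
  'k' (pos 10) + 19 = pos 3 = 'd'
Result: kiqqtd

kiqqtd


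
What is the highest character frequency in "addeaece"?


Input: addeaece
Character counts:
  'a': 2
  'c': 1
  'd': 2
  'e': 3
Maximum frequency: 3

3


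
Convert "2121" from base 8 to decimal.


Input: "2121" in base 8
Positional expansion:
  Digit '2' (value 2) x 8^3 = 1024
  Digit '1' (value 1) x 8^2 = 64
  Digit '2' (value 2) x 8^1 = 16
  Digit '1' (value 1) x 8^0 = 1
Sum = 1105

1105


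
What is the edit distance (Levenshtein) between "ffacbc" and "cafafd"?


Computing edit distance: "ffacbc" -> "cafafd"
DP table:
           c    a    f    a    f    d
      0    1    2    3    4    5    6
  f   1    1    2    2    3    4    5
  f   2    2    2    2    3    3    4
  a   3    3    2    3    2    3    4
  c   4    3    3    3    3    3    4
  b   5    4    4    4    4    4    4
  c   6    5    5    5    5    5    5
Edit distance = dp[6][6] = 5

5


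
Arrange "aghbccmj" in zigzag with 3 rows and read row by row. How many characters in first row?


Zigzag "aghbccmj" into 3 rows:
Placing characters:
  'a' => row 0
  'g' => row 1
  'h' => row 2
  'b' => row 1
  'c' => row 0
  'c' => row 1
  'm' => row 2
  'j' => row 1
Rows:
  Row 0: "ac"
  Row 1: "gbcj"
  Row 2: "hm"
First row length: 2

2


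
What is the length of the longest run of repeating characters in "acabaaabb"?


Input: "acabaaabb"
Scanning for longest run:
  Position 1 ('c'): new char, reset run to 1
  Position 2 ('a'): new char, reset run to 1
  Position 3 ('b'): new char, reset run to 1
  Position 4 ('a'): new char, reset run to 1
  Position 5 ('a'): continues run of 'a', length=2
  Position 6 ('a'): continues run of 'a', length=3
  Position 7 ('b'): new char, reset run to 1
  Position 8 ('b'): continues run of 'b', length=2
Longest run: 'a' with length 3

3


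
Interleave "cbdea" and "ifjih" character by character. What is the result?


Interleaving "cbdea" and "ifjih":
  Position 0: 'c' from first, 'i' from second => "ci"
  Position 1: 'b' from first, 'f' from second => "bf"
  Position 2: 'd' from first, 'j' from second => "dj"
  Position 3: 'e' from first, 'i' from second => "ei"
  Position 4: 'a' from first, 'h' from second => "ah"
Result: cibfdjeiah

cibfdjeiah


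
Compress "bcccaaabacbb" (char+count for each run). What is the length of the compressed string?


Input: bcccaaabacbb
Runs:
  'b' x 1 => "b1"
  'c' x 3 => "c3"
  'a' x 3 => "a3"
  'b' x 1 => "b1"
  'a' x 1 => "a1"
  'c' x 1 => "c1"
  'b' x 2 => "b2"
Compressed: "b1c3a3b1a1c1b2"
Compressed length: 14

14


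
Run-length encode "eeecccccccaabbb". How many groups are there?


Input: eeecccccccaabbb
Scanning for consecutive runs:
  Group 1: 'e' x 3 (positions 0-2)
  Group 2: 'c' x 7 (positions 3-9)
  Group 3: 'a' x 2 (positions 10-11)
  Group 4: 'b' x 3 (positions 12-14)
Total groups: 4

4


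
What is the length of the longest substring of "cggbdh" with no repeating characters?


Input: "cggbdh"
Sliding window (track last position of each char):
  Position 0 ('c'): window [0,0] length 1 -- new best
  Position 1 ('g'): window [0,1] length 2 -- new best
  Position 2 ('g'): repeat (last at 1), move window start to 2
  Position 2 ('g'): window [2,2] length 1
  Position 3 ('b'): window [2,3] length 2
  Position 4 ('d'): window [2,4] length 3 -- new best
  Position 5 ('h'): window [2,5] length 4 -- new best
Longest substring with no repeats: "gbdh" with length 4

4


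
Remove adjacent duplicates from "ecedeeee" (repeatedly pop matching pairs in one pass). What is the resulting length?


Input: ecedeeee
Stack-based adjacent duplicate removal:
  Read 'e': push. Stack: e
  Read 'c': push. Stack: ec
  Read 'e': push. Stack: ece
  Read 'd': push. Stack: eced
  Read 'e': push. Stack: ecede
  Read 'e': matches stack top 'e' => pop. Stack: eced
  Read 'e': push. Stack: ecede
  Read 'e': matches stack top 'e' => pop. Stack: eced
Final stack: "eced" (length 4)

4


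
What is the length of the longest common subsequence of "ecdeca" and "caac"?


LCS of "ecdeca" and "caac"
DP table:
           c    a    a    c
      0    0    0    0    0
  e   0    0    0    0    0
  c   0    1    1    1    1
  d   0    1    1    1    1
  e   0    1    1    1    1
  c   0    1    1    1    2
  a   0    1    2    2    2
LCS length = dp[6][4] = 2

2


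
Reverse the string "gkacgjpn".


Input: gkacgjpn
Reading characters right to left:
  Position 7: 'n'
  Position 6: 'p'
  Position 5: 'j'
  Position 4: 'g'
  Position 3: 'c'
  Position 2: 'a'
  Position 1: 'k'
  Position 0: 'g'
Reversed: npjgcakg

npjgcakg


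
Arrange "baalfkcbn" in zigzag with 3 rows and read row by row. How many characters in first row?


Zigzag "baalfkcbn" into 3 rows:
Placing characters:
  'b' => row 0
  'a' => row 1
  'a' => row 2
  'l' => row 1
  'f' => row 0
  'k' => row 1
  'c' => row 2
  'b' => row 1
  'n' => row 0
Rows:
  Row 0: "bfn"
  Row 1: "alkb"
  Row 2: "ac"
First row length: 3

3


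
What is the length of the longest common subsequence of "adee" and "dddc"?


LCS of "adee" and "dddc"
DP table:
           d    d    d    c
      0    0    0    0    0
  a   0    0    0    0    0
  d   0    1    1    1    1
  e   0    1    1    1    1
  e   0    1    1    1    1
LCS length = dp[4][4] = 1

1


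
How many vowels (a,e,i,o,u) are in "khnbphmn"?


Input: khnbphmn
Checking each character:
  'k' at position 0: consonant
  'h' at position 1: consonant
  'n' at position 2: consonant
  'b' at position 3: consonant
  'p' at position 4: consonant
  'h' at position 5: consonant
  'm' at position 6: consonant
  'n' at position 7: consonant
Total vowels: 0

0


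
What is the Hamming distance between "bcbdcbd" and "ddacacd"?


Comparing "bcbdcbd" and "ddacacd" position by position:
  Position 0: 'b' vs 'd' => differ
  Position 1: 'c' vs 'd' => differ
  Position 2: 'b' vs 'a' => differ
  Position 3: 'd' vs 'c' => differ
  Position 4: 'c' vs 'a' => differ
  Position 5: 'b' vs 'c' => differ
  Position 6: 'd' vs 'd' => same
Total differences (Hamming distance): 6

6


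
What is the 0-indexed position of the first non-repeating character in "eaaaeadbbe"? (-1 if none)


Input: eaaaeadbbe
Character frequencies:
  'a': 4
  'b': 2
  'd': 1
  'e': 3
Scanning left to right for freq == 1:
  Position 0 ('e'): freq=3, skip
  Position 1 ('a'): freq=4, skip
  Position 2 ('a'): freq=4, skip
  Position 3 ('a'): freq=4, skip
  Position 4 ('e'): freq=3, skip
  Position 5 ('a'): freq=4, skip
  Position 6 ('d'): unique! => answer = 6

6


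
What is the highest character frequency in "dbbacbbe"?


Input: dbbacbbe
Character counts:
  'a': 1
  'b': 4
  'c': 1
  'd': 1
  'e': 1
Maximum frequency: 4

4


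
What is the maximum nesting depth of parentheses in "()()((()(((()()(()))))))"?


Input: "()()((()(((()()(()))))))"
Tracking depth:
  Position 0 '(': depth becomes 1
  Position 1 ')': depth becomes 0
  Position 2 '(': depth becomes 1
  Position 3 ')': depth becomes 0
  Position 4 '(': depth becomes 1
  Position 5 '(': depth becomes 2
  Position 6 '(': depth becomes 3
  Position 7 ')': depth becomes 2
  Position 8 '(': depth becomes 3
  Position 9 '(': depth becomes 4
  Position 10 '(': depth becomes 5
  Position 11 '(': depth becomes 6
  Position 12 ')': depth becomes 5
  Position 13 '(': depth becomes 6
  Position 14 ')': depth becomes 5
  Position 15 '(': depth becomes 6
  Position 16 '(': depth becomes 7
  Position 17 ')': depth becomes 6
  Position 18 ')': depth becomes 5
  Position 19 ')': depth becomes 4
  Position 20 ')': depth becomes 3
  Position 21 ')': depth becomes 2
  Position 22 ')': depth becomes 1
  Position 23 ')': depth becomes 0
Maximum depth reached: 7

7


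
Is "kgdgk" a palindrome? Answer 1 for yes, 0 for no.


Input: kgdgk
Reversed: kgdgk
  Compare pos 0 ('k') with pos 4 ('k'): match
  Compare pos 1 ('g') with pos 3 ('g'): match
Result: palindrome

1


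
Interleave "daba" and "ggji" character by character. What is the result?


Interleaving "daba" and "ggji":
  Position 0: 'd' from first, 'g' from second => "dg"
  Position 1: 'a' from first, 'g' from second => "ag"
  Position 2: 'b' from first, 'j' from second => "bj"
  Position 3: 'a' from first, 'i' from second => "ai"
Result: dgagbjai

dgagbjai


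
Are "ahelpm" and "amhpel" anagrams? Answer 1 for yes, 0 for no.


Strings: "ahelpm", "amhpel"
Sorted first:  aehlmp
Sorted second: aehlmp
Sorted forms match => anagrams

1


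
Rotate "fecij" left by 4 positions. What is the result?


Input: "fecij", rotate left by 4
First 4 characters: "feci"
Remaining characters: "j"
Concatenate remaining + first: "j" + "feci" = "jfeci"

jfeci


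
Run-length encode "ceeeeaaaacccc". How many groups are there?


Input: ceeeeaaaacccc
Scanning for consecutive runs:
  Group 1: 'c' x 1 (positions 0-0)
  Group 2: 'e' x 4 (positions 1-4)
  Group 3: 'a' x 4 (positions 5-8)
  Group 4: 'c' x 4 (positions 9-12)
Total groups: 4

4


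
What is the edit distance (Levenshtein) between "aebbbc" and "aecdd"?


Computing edit distance: "aebbbc" -> "aecdd"
DP table:
           a    e    c    d    d
      0    1    2    3    4    5
  a   1    0    1    2    3    4
  e   2    1    0    1    2    3
  b   3    2    1    1    2    3
  b   4    3    2    2    2    3
  b   5    4    3    3    3    3
  c   6    5    4    3    4    4
Edit distance = dp[6][5] = 4

4


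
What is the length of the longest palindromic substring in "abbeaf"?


Input: "abbeaf"
Checking substrings for palindromes:
  [1:3] "bb" (len 2) => palindrome
Longest palindromic substring: "bb" with length 2

2


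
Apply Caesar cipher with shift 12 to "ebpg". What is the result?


Caesar cipher: shift "ebpg" by 12
  'e' (pos 4) + 12 = pos 16 = 'q'
  'b' (pos 1) + 12 = pos 13 = 'n'
  'p' (pos 15) + 12 = pos 1 = 'b'
  'g' (pos 6) + 12 = pos 18 = 's'
Result: qnbs

qnbs


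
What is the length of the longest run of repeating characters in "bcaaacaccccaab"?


Input: "bcaaacaccccaab"
Scanning for longest run:
  Position 1 ('c'): new char, reset run to 1
  Position 2 ('a'): new char, reset run to 1
  Position 3 ('a'): continues run of 'a', length=2
  Position 4 ('a'): continues run of 'a', length=3
  Position 5 ('c'): new char, reset run to 1
  Position 6 ('a'): new char, reset run to 1
  Position 7 ('c'): new char, reset run to 1
  Position 8 ('c'): continues run of 'c', length=2
  Position 9 ('c'): continues run of 'c', length=3
  Position 10 ('c'): continues run of 'c', length=4
  Position 11 ('a'): new char, reset run to 1
  Position 12 ('a'): continues run of 'a', length=2
  Position 13 ('b'): new char, reset run to 1
Longest run: 'c' with length 4

4


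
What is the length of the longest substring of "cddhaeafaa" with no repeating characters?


Input: "cddhaeafaa"
Sliding window (track last position of each char):
  Position 0 ('c'): window [0,0] length 1 -- new best
  Position 1 ('d'): window [0,1] length 2 -- new best
  Position 2 ('d'): repeat (last at 1), move window start to 2
  Position 2 ('d'): window [2,2] length 1
  Position 3 ('h'): window [2,3] length 2
  Position 4 ('a'): window [2,4] length 3 -- new best
  Position 5 ('e'): window [2,5] length 4 -- new best
  Position 6 ('a'): repeat (last at 4), move window start to 5
  Position 6 ('a'): window [5,6] length 2
  Position 7 ('f'): window [5,7] length 3
  Position 8 ('a'): repeat (last at 6), move window start to 7
  Position 8 ('a'): window [7,8] length 2
  Position 9 ('a'): repeat (last at 8), move window start to 9
  Position 9 ('a'): window [9,9] length 1
Longest substring with no repeats: "dhae" with length 4

4


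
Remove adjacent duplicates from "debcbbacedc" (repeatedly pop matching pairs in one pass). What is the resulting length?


Input: debcbbacedc
Stack-based adjacent duplicate removal:
  Read 'd': push. Stack: d
  Read 'e': push. Stack: de
  Read 'b': push. Stack: deb
  Read 'c': push. Stack: debc
  Read 'b': push. Stack: debcb
  Read 'b': matches stack top 'b' => pop. Stack: debc
  Read 'a': push. Stack: debca
  Read 'c': push. Stack: debcac
  Read 'e': push. Stack: debcace
  Read 'd': push. Stack: debcaced
  Read 'c': push. Stack: debcacedc
Final stack: "debcacedc" (length 9)

9


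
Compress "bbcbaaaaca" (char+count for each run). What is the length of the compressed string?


Input: bbcbaaaaca
Runs:
  'b' x 2 => "b2"
  'c' x 1 => "c1"
  'b' x 1 => "b1"
  'a' x 4 => "a4"
  'c' x 1 => "c1"
  'a' x 1 => "a1"
Compressed: "b2c1b1a4c1a1"
Compressed length: 12

12


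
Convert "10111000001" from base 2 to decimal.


Input: "10111000001" in base 2
Positional expansion:
  Digit '1' (value 1) x 2^10 = 1024
  Digit '0' (value 0) x 2^9 = 0
  Digit '1' (value 1) x 2^8 = 256
  Digit '1' (value 1) x 2^7 = 128
  Digit '1' (value 1) x 2^6 = 64
  Digit '0' (value 0) x 2^5 = 0
  Digit '0' (value 0) x 2^4 = 0
  Digit '0' (value 0) x 2^3 = 0
  Digit '0' (value 0) x 2^2 = 0
  Digit '0' (value 0) x 2^1 = 0
  Digit '1' (value 1) x 2^0 = 1
Sum = 1473

1473


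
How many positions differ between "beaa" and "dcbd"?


Comparing "beaa" and "dcbd" position by position:
  Position 0: 'b' vs 'd' => DIFFER
  Position 1: 'e' vs 'c' => DIFFER
  Position 2: 'a' vs 'b' => DIFFER
  Position 3: 'a' vs 'd' => DIFFER
Positions that differ: 4

4


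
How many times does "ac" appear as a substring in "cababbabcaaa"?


Searching for "ac" in "cababbabcaaa"
Scanning each position:
  Position 0: "ca" => no
  Position 1: "ab" => no
  Position 2: "ba" => no
  Position 3: "ab" => no
  Position 4: "bb" => no
  Position 5: "ba" => no
  Position 6: "ab" => no
  Position 7: "bc" => no
  Position 8: "ca" => no
  Position 9: "aa" => no
  Position 10: "aa" => no
Total occurrences: 0

0


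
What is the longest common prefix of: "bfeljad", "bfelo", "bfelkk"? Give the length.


Words: bfeljad, bfelo, bfelkk
  Position 0: all 'b' => match
  Position 1: all 'f' => match
  Position 2: all 'e' => match
  Position 3: all 'l' => match
  Position 4: ('j', 'o', 'k') => mismatch, stop
LCP = "bfel" (length 4)

4


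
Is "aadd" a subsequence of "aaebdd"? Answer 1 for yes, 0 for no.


Check if "aadd" is a subsequence of "aaebdd"
Greedy scan:
  Position 0 ('a'): matches sub[0] = 'a'
  Position 1 ('a'): matches sub[1] = 'a'
  Position 2 ('e'): no match needed
  Position 3 ('b'): no match needed
  Position 4 ('d'): matches sub[2] = 'd'
  Position 5 ('d'): matches sub[3] = 'd'
All 4 characters matched => is a subsequence

1


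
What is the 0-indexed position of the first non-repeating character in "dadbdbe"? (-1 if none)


Input: dadbdbe
Character frequencies:
  'a': 1
  'b': 2
  'd': 3
  'e': 1
Scanning left to right for freq == 1:
  Position 0 ('d'): freq=3, skip
  Position 1 ('a'): unique! => answer = 1

1


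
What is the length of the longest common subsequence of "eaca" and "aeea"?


LCS of "eaca" and "aeea"
DP table:
           a    e    e    a
      0    0    0    0    0
  e   0    0    1    1    1
  a   0    1    1    1    2
  c   0    1    1    1    2
  a   0    1    1    1    2
LCS length = dp[4][4] = 2

2


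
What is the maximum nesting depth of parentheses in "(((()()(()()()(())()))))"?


Input: "(((()()(()()()(())()))))"
Tracking depth:
  Position 0 '(': depth becomes 1
  Position 1 '(': depth becomes 2
  Position 2 '(': depth becomes 3
  Position 3 '(': depth becomes 4
  Position 4 ')': depth becomes 3
  Position 5 '(': depth becomes 4
  Position 6 ')': depth becomes 3
  Position 7 '(': depth becomes 4
  Position 8 '(': depth becomes 5
  Position 9 ')': depth becomes 4
  Position 10 '(': depth becomes 5
  Position 11 ')': depth becomes 4
  Position 12 '(': depth becomes 5
  Position 13 ')': depth becomes 4
  Position 14 '(': depth becomes 5
  Position 15 '(': depth becomes 6
  Position 16 ')': depth becomes 5
  Position 17 ')': depth becomes 4
  Position 18 '(': depth becomes 5
  Position 19 ')': depth becomes 4
  Position 20 ')': depth becomes 3
  Position 21 ')': depth becomes 2
  Position 22 ')': depth becomes 1
  Position 23 ')': depth becomes 0
Maximum depth reached: 6

6


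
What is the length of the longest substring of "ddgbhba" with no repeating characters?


Input: "ddgbhba"
Sliding window (track last position of each char):
  Position 0 ('d'): window [0,0] length 1 -- new best
  Position 1 ('d'): repeat (last at 0), move window start to 1
  Position 1 ('d'): window [1,1] length 1
  Position 2 ('g'): window [1,2] length 2 -- new best
  Position 3 ('b'): window [1,3] length 3 -- new best
  Position 4 ('h'): window [1,4] length 4 -- new best
  Position 5 ('b'): repeat (last at 3), move window start to 4
  Position 5 ('b'): window [4,5] length 2
  Position 6 ('a'): window [4,6] length 3
Longest substring with no repeats: "dgbh" with length 4

4


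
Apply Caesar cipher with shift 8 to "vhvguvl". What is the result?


Caesar cipher: shift "vhvguvl" by 8
  'v' (pos 21) + 8 = pos 3 = 'd'
  'h' (pos 7) + 8 = pos 15 = 'p'
  'v' (pos 21) + 8 = pos 3 = 'd'
  'g' (pos 6) + 8 = pos 14 = 'o'
  'u' (pos 20) + 8 = pos 2 = 'c'
  'v' (pos 21) + 8 = pos 3 = 'd'
  'l' (pos 11) + 8 = pos 19 = 't'
Result: dpdocdt

dpdocdt


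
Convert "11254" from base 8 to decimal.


Input: "11254" in base 8
Positional expansion:
  Digit '1' (value 1) x 8^4 = 4096
  Digit '1' (value 1) x 8^3 = 512
  Digit '2' (value 2) x 8^2 = 128
  Digit '5' (value 5) x 8^1 = 40
  Digit '4' (value 4) x 8^0 = 4
Sum = 4780

4780


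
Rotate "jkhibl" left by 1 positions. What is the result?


Input: "jkhibl", rotate left by 1
First 1 characters: "j"
Remaining characters: "khibl"
Concatenate remaining + first: "khibl" + "j" = "khiblj"

khiblj


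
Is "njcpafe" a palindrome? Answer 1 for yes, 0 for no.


Input: njcpafe
Reversed: efapcjn
  Compare pos 0 ('n') with pos 6 ('e'): MISMATCH
  Compare pos 1 ('j') with pos 5 ('f'): MISMATCH
  Compare pos 2 ('c') with pos 4 ('a'): MISMATCH
Result: not a palindrome

0


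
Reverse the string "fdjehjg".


Input: fdjehjg
Reading characters right to left:
  Position 6: 'g'
  Position 5: 'j'
  Position 4: 'h'
  Position 3: 'e'
  Position 2: 'j'
  Position 1: 'd'
  Position 0: 'f'
Reversed: gjhejdf

gjhejdf


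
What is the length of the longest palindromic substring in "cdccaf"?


Input: "cdccaf"
Checking substrings for palindromes:
  [0:3] "cdc" (len 3) => palindrome
  [2:4] "cc" (len 2) => palindrome
Longest palindromic substring: "cdc" with length 3

3


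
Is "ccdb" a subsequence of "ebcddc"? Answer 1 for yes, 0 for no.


Check if "ccdb" is a subsequence of "ebcddc"
Greedy scan:
  Position 0 ('e'): no match needed
  Position 1 ('b'): no match needed
  Position 2 ('c'): matches sub[0] = 'c'
  Position 3 ('d'): no match needed
  Position 4 ('d'): no match needed
  Position 5 ('c'): matches sub[1] = 'c'
Only matched 2/4 characters => not a subsequence

0


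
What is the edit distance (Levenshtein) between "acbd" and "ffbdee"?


Computing edit distance: "acbd" -> "ffbdee"
DP table:
           f    f    b    d    e    e
      0    1    2    3    4    5    6
  a   1    1    2    3    4    5    6
  c   2    2    2    3    4    5    6
  b   3    3    3    2    3    4    5
  d   4    4    4    3    2    3    4
Edit distance = dp[4][6] = 4

4


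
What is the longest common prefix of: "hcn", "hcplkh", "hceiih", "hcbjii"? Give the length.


Words: hcn, hcplkh, hceiih, hcbjii
  Position 0: all 'h' => match
  Position 1: all 'c' => match
  Position 2: ('n', 'p', 'e', 'b') => mismatch, stop
LCP = "hc" (length 2)

2


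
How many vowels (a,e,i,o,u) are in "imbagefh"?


Input: imbagefh
Checking each character:
  'i' at position 0: vowel (running total: 1)
  'm' at position 1: consonant
  'b' at position 2: consonant
  'a' at position 3: vowel (running total: 2)
  'g' at position 4: consonant
  'e' at position 5: vowel (running total: 3)
  'f' at position 6: consonant
  'h' at position 7: consonant
Total vowels: 3

3


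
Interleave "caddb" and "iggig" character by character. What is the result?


Interleaving "caddb" and "iggig":
  Position 0: 'c' from first, 'i' from second => "ci"
  Position 1: 'a' from first, 'g' from second => "ag"
  Position 2: 'd' from first, 'g' from second => "dg"
  Position 3: 'd' from first, 'i' from second => "di"
  Position 4: 'b' from first, 'g' from second => "bg"
Result: ciagdgdibg

ciagdgdibg


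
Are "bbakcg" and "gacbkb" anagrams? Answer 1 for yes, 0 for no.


Strings: "bbakcg", "gacbkb"
Sorted first:  abbcgk
Sorted second: abbcgk
Sorted forms match => anagrams

1


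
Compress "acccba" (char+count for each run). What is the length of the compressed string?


Input: acccba
Runs:
  'a' x 1 => "a1"
  'c' x 3 => "c3"
  'b' x 1 => "b1"
  'a' x 1 => "a1"
Compressed: "a1c3b1a1"
Compressed length: 8

8


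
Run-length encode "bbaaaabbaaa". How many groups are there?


Input: bbaaaabbaaa
Scanning for consecutive runs:
  Group 1: 'b' x 2 (positions 0-1)
  Group 2: 'a' x 4 (positions 2-5)
  Group 3: 'b' x 2 (positions 6-7)
  Group 4: 'a' x 3 (positions 8-10)
Total groups: 4

4


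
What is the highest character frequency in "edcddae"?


Input: edcddae
Character counts:
  'a': 1
  'c': 1
  'd': 3
  'e': 2
Maximum frequency: 3

3


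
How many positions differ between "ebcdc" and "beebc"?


Comparing "ebcdc" and "beebc" position by position:
  Position 0: 'e' vs 'b' => DIFFER
  Position 1: 'b' vs 'e' => DIFFER
  Position 2: 'c' vs 'e' => DIFFER
  Position 3: 'd' vs 'b' => DIFFER
  Position 4: 'c' vs 'c' => same
Positions that differ: 4

4


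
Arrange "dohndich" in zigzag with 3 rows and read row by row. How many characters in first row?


Zigzag "dohndich" into 3 rows:
Placing characters:
  'd' => row 0
  'o' => row 1
  'h' => row 2
  'n' => row 1
  'd' => row 0
  'i' => row 1
  'c' => row 2
  'h' => row 1
Rows:
  Row 0: "dd"
  Row 1: "onih"
  Row 2: "hc"
First row length: 2

2


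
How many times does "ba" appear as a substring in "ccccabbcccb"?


Searching for "ba" in "ccccabbcccb"
Scanning each position:
  Position 0: "cc" => no
  Position 1: "cc" => no
  Position 2: "cc" => no
  Position 3: "ca" => no
  Position 4: "ab" => no
  Position 5: "bb" => no
  Position 6: "bc" => no
  Position 7: "cc" => no
  Position 8: "cc" => no
  Position 9: "cb" => no
Total occurrences: 0

0


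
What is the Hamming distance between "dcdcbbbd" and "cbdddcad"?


Comparing "dcdcbbbd" and "cbdddcad" position by position:
  Position 0: 'd' vs 'c' => differ
  Position 1: 'c' vs 'b' => differ
  Position 2: 'd' vs 'd' => same
  Position 3: 'c' vs 'd' => differ
  Position 4: 'b' vs 'd' => differ
  Position 5: 'b' vs 'c' => differ
  Position 6: 'b' vs 'a' => differ
  Position 7: 'd' vs 'd' => same
Total differences (Hamming distance): 6

6


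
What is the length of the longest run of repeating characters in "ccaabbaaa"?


Input: "ccaabbaaa"
Scanning for longest run:
  Position 1 ('c'): continues run of 'c', length=2
  Position 2 ('a'): new char, reset run to 1
  Position 3 ('a'): continues run of 'a', length=2
  Position 4 ('b'): new char, reset run to 1
  Position 5 ('b'): continues run of 'b', length=2
  Position 6 ('a'): new char, reset run to 1
  Position 7 ('a'): continues run of 'a', length=2
  Position 8 ('a'): continues run of 'a', length=3
Longest run: 'a' with length 3

3


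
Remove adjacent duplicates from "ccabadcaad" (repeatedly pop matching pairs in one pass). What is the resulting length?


Input: ccabadcaad
Stack-based adjacent duplicate removal:
  Read 'c': push. Stack: c
  Read 'c': matches stack top 'c' => pop. Stack: (empty)
  Read 'a': push. Stack: a
  Read 'b': push. Stack: ab
  Read 'a': push. Stack: aba
  Read 'd': push. Stack: abad
  Read 'c': push. Stack: abadc
  Read 'a': push. Stack: abadca
  Read 'a': matches stack top 'a' => pop. Stack: abadc
  Read 'd': push. Stack: abadcd
Final stack: "abadcd" (length 6)

6


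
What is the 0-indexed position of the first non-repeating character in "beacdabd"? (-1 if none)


Input: beacdabd
Character frequencies:
  'a': 2
  'b': 2
  'c': 1
  'd': 2
  'e': 1
Scanning left to right for freq == 1:
  Position 0 ('b'): freq=2, skip
  Position 1 ('e'): unique! => answer = 1

1


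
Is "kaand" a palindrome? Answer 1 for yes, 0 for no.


Input: kaand
Reversed: dnaak
  Compare pos 0 ('k') with pos 4 ('d'): MISMATCH
  Compare pos 1 ('a') with pos 3 ('n'): MISMATCH
Result: not a palindrome

0


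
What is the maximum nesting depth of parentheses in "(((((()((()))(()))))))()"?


Input: "(((((()((()))(()))))))()"
Tracking depth:
  Position 0 '(': depth becomes 1
  Position 1 '(': depth becomes 2
  Position 2 '(': depth becomes 3
  Position 3 '(': depth becomes 4
  Position 4 '(': depth becomes 5
  Position 5 '(': depth becomes 6
  Position 6 ')': depth becomes 5
  Position 7 '(': depth becomes 6
  Position 8 '(': depth becomes 7
  Position 9 '(': depth becomes 8
  Position 10 ')': depth becomes 7
  Position 11 ')': depth becomes 6
  Position 12 ')': depth becomes 5
  Position 13 '(': depth becomes 6
  Position 14 '(': depth becomes 7
  Position 15 ')': depth becomes 6
  Position 16 ')': depth becomes 5
  Position 17 ')': depth becomes 4
  Position 18 ')': depth becomes 3
  Position 19 ')': depth becomes 2
  Position 20 ')': depth becomes 1
  Position 21 ')': depth becomes 0
  Position 22 '(': depth becomes 1
  Position 23 ')': depth becomes 0
Maximum depth reached: 8

8


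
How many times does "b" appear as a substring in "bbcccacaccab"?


Searching for "b" in "bbcccacaccab"
Scanning each position:
  Position 0: "b" => MATCH
  Position 1: "b" => MATCH
  Position 2: "c" => no
  Position 3: "c" => no
  Position 4: "c" => no
  Position 5: "a" => no
  Position 6: "c" => no
  Position 7: "a" => no
  Position 8: "c" => no
  Position 9: "c" => no
  Position 10: "a" => no
  Position 11: "b" => MATCH
Total occurrences: 3

3


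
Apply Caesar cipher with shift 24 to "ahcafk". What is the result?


Caesar cipher: shift "ahcafk" by 24
  'a' (pos 0) + 24 = pos 24 = 'y'
  'h' (pos 7) + 24 = pos 5 = 'f'
  'c' (pos 2) + 24 = pos 0 = 'a'
  'a' (pos 0) + 24 = pos 24 = 'y'
  'f' (pos 5) + 24 = pos 3 = 'd'
  'k' (pos 10) + 24 = pos 8 = 'i'
Result: yfaydi

yfaydi


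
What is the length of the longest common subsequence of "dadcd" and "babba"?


LCS of "dadcd" and "babba"
DP table:
           b    a    b    b    a
      0    0    0    0    0    0
  d   0    0    0    0    0    0
  a   0    0    1    1    1    1
  d   0    0    1    1    1    1
  c   0    0    1    1    1    1
  d   0    0    1    1    1    1
LCS length = dp[5][5] = 1

1


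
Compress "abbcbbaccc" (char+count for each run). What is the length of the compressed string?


Input: abbcbbaccc
Runs:
  'a' x 1 => "a1"
  'b' x 2 => "b2"
  'c' x 1 => "c1"
  'b' x 2 => "b2"
  'a' x 1 => "a1"
  'c' x 3 => "c3"
Compressed: "a1b2c1b2a1c3"
Compressed length: 12

12


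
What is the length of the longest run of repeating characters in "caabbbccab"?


Input: "caabbbccab"
Scanning for longest run:
  Position 1 ('a'): new char, reset run to 1
  Position 2 ('a'): continues run of 'a', length=2
  Position 3 ('b'): new char, reset run to 1
  Position 4 ('b'): continues run of 'b', length=2
  Position 5 ('b'): continues run of 'b', length=3
  Position 6 ('c'): new char, reset run to 1
  Position 7 ('c'): continues run of 'c', length=2
  Position 8 ('a'): new char, reset run to 1
  Position 9 ('b'): new char, reset run to 1
Longest run: 'b' with length 3

3


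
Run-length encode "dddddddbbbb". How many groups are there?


Input: dddddddbbbb
Scanning for consecutive runs:
  Group 1: 'd' x 7 (positions 0-6)
  Group 2: 'b' x 4 (positions 7-10)
Total groups: 2

2


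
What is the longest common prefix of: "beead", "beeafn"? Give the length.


Words: beead, beeafn
  Position 0: all 'b' => match
  Position 1: all 'e' => match
  Position 2: all 'e' => match
  Position 3: all 'a' => match
  Position 4: ('d', 'f') => mismatch, stop
LCP = "beea" (length 4)

4


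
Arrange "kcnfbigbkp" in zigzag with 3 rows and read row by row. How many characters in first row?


Zigzag "kcnfbigbkp" into 3 rows:
Placing characters:
  'k' => row 0
  'c' => row 1
  'n' => row 2
  'f' => row 1
  'b' => row 0
  'i' => row 1
  'g' => row 2
  'b' => row 1
  'k' => row 0
  'p' => row 1
Rows:
  Row 0: "kbk"
  Row 1: "cfibp"
  Row 2: "ng"
First row length: 3

3


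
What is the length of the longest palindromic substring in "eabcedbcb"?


Input: "eabcedbcb"
Checking substrings for palindromes:
  [6:9] "bcb" (len 3) => palindrome
Longest palindromic substring: "bcb" with length 3

3


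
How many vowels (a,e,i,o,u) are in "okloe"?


Input: okloe
Checking each character:
  'o' at position 0: vowel (running total: 1)
  'k' at position 1: consonant
  'l' at position 2: consonant
  'o' at position 3: vowel (running total: 2)
  'e' at position 4: vowel (running total: 3)
Total vowels: 3

3


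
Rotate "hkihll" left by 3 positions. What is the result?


Input: "hkihll", rotate left by 3
First 3 characters: "hki"
Remaining characters: "hll"
Concatenate remaining + first: "hll" + "hki" = "hllhki"

hllhki


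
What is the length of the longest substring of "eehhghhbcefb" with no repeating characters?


Input: "eehhghhbcefb"
Sliding window (track last position of each char):
  Position 0 ('e'): window [0,0] length 1 -- new best
  Position 1 ('e'): repeat (last at 0), move window start to 1
  Position 1 ('e'): window [1,1] length 1
  Position 2 ('h'): window [1,2] length 2 -- new best
  Position 3 ('h'): repeat (last at 2), move window start to 3
  Position 3 ('h'): window [3,3] length 1
  Position 4 ('g'): window [3,4] length 2
  Position 5 ('h'): repeat (last at 3), move window start to 4
  Position 5 ('h'): window [4,5] length 2
  Position 6 ('h'): repeat (last at 5), move window start to 6
  Position 6 ('h'): window [6,6] length 1
  Position 7 ('b'): window [6,7] length 2
  Position 8 ('c'): window [6,8] length 3 -- new best
  Position 9 ('e'): window [6,9] length 4 -- new best
  Position 10 ('f'): window [6,10] length 5 -- new best
  Position 11 ('b'): repeat (last at 7), move window start to 8
  Position 11 ('b'): window [8,11] length 4
Longest substring with no repeats: "hbcef" with length 5

5


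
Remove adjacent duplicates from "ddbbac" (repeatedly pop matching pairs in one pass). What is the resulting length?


Input: ddbbac
Stack-based adjacent duplicate removal:
  Read 'd': push. Stack: d
  Read 'd': matches stack top 'd' => pop. Stack: (empty)
  Read 'b': push. Stack: b
  Read 'b': matches stack top 'b' => pop. Stack: (empty)
  Read 'a': push. Stack: a
  Read 'c': push. Stack: ac
Final stack: "ac" (length 2)

2


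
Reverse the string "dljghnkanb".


Input: dljghnkanb
Reading characters right to left:
  Position 9: 'b'
  Position 8: 'n'
  Position 7: 'a'
  Position 6: 'k'
  Position 5: 'n'
  Position 4: 'h'
  Position 3: 'g'
  Position 2: 'j'
  Position 1: 'l'
  Position 0: 'd'
Reversed: bnaknhgjld

bnaknhgjld


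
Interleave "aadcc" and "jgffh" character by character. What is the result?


Interleaving "aadcc" and "jgffh":
  Position 0: 'a' from first, 'j' from second => "aj"
  Position 1: 'a' from first, 'g' from second => "ag"
  Position 2: 'd' from first, 'f' from second => "df"
  Position 3: 'c' from first, 'f' from second => "cf"
  Position 4: 'c' from first, 'h' from second => "ch"
Result: ajagdfcfch

ajagdfcfch


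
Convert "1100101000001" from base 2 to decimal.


Input: "1100101000001" in base 2
Positional expansion:
  Digit '1' (value 1) x 2^12 = 4096
  Digit '1' (value 1) x 2^11 = 2048
  Digit '0' (value 0) x 2^10 = 0
  Digit '0' (value 0) x 2^9 = 0
  Digit '1' (value 1) x 2^8 = 256
  Digit '0' (value 0) x 2^7 = 0
  Digit '1' (value 1) x 2^6 = 64
  Digit '0' (value 0) x 2^5 = 0
  Digit '0' (value 0) x 2^4 = 0
  Digit '0' (value 0) x 2^3 = 0
  Digit '0' (value 0) x 2^2 = 0
  Digit '0' (value 0) x 2^1 = 0
  Digit '1' (value 1) x 2^0 = 1
Sum = 6465

6465


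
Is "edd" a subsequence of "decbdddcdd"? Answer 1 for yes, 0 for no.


Check if "edd" is a subsequence of "decbdddcdd"
Greedy scan:
  Position 0 ('d'): no match needed
  Position 1 ('e'): matches sub[0] = 'e'
  Position 2 ('c'): no match needed
  Position 3 ('b'): no match needed
  Position 4 ('d'): matches sub[1] = 'd'
  Position 5 ('d'): matches sub[2] = 'd'
  Position 6 ('d'): no match needed
  Position 7 ('c'): no match needed
  Position 8 ('d'): no match needed
  Position 9 ('d'): no match needed
All 3 characters matched => is a subsequence

1


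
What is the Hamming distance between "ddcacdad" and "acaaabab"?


Comparing "ddcacdad" and "acaaabab" position by position:
  Position 0: 'd' vs 'a' => differ
  Position 1: 'd' vs 'c' => differ
  Position 2: 'c' vs 'a' => differ
  Position 3: 'a' vs 'a' => same
  Position 4: 'c' vs 'a' => differ
  Position 5: 'd' vs 'b' => differ
  Position 6: 'a' vs 'a' => same
  Position 7: 'd' vs 'b' => differ
Total differences (Hamming distance): 6

6


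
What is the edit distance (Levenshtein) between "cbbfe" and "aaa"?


Computing edit distance: "cbbfe" -> "aaa"
DP table:
           a    a    a
      0    1    2    3
  c   1    1    2    3
  b   2    2    2    3
  b   3    3    3    3
  f   4    4    4    4
  e   5    5    5    5
Edit distance = dp[5][3] = 5

5


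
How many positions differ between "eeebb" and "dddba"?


Comparing "eeebb" and "dddba" position by position:
  Position 0: 'e' vs 'd' => DIFFER
  Position 1: 'e' vs 'd' => DIFFER
  Position 2: 'e' vs 'd' => DIFFER
  Position 3: 'b' vs 'b' => same
  Position 4: 'b' vs 'a' => DIFFER
Positions that differ: 4

4


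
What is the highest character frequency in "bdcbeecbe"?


Input: bdcbeecbe
Character counts:
  'b': 3
  'c': 2
  'd': 1
  'e': 3
Maximum frequency: 3

3


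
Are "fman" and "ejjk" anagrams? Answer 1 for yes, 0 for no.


Strings: "fman", "ejjk"
Sorted first:  afmn
Sorted second: ejjk
Differ at position 0: 'a' vs 'e' => not anagrams

0


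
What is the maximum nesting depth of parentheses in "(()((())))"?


Input: "(()((())))"
Tracking depth:
  Position 0 '(': depth becomes 1
  Position 1 '(': depth becomes 2
  Position 2 ')': depth becomes 1
  Position 3 '(': depth becomes 2
  Position 4 '(': depth becomes 3
  Position 5 '(': depth becomes 4
  Position 6 ')': depth becomes 3
  Position 7 ')': depth becomes 2
  Position 8 ')': depth becomes 1
  Position 9 ')': depth becomes 0
Maximum depth reached: 4

4


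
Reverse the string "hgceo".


Input: hgceo
Reading characters right to left:
  Position 4: 'o'
  Position 3: 'e'
  Position 2: 'c'
  Position 1: 'g'
  Position 0: 'h'
Reversed: oecgh

oecgh


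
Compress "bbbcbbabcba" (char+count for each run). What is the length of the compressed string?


Input: bbbcbbabcba
Runs:
  'b' x 3 => "b3"
  'c' x 1 => "c1"
  'b' x 2 => "b2"
  'a' x 1 => "a1"
  'b' x 1 => "b1"
  'c' x 1 => "c1"
  'b' x 1 => "b1"
  'a' x 1 => "a1"
Compressed: "b3c1b2a1b1c1b1a1"
Compressed length: 16

16


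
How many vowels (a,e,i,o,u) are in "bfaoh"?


Input: bfaoh
Checking each character:
  'b' at position 0: consonant
  'f' at position 1: consonant
  'a' at position 2: vowel (running total: 1)
  'o' at position 3: vowel (running total: 2)
  'h' at position 4: consonant
Total vowels: 2

2


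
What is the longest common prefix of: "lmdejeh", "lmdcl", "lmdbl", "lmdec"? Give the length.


Words: lmdejeh, lmdcl, lmdbl, lmdec
  Position 0: all 'l' => match
  Position 1: all 'm' => match
  Position 2: all 'd' => match
  Position 3: ('e', 'c', 'b', 'e') => mismatch, stop
LCP = "lmd" (length 3)

3


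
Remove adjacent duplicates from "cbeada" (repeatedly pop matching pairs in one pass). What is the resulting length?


Input: cbeada
Stack-based adjacent duplicate removal:
  Read 'c': push. Stack: c
  Read 'b': push. Stack: cb
  Read 'e': push. Stack: cbe
  Read 'a': push. Stack: cbea
  Read 'd': push. Stack: cbead
  Read 'a': push. Stack: cbeada
Final stack: "cbeada" (length 6)

6


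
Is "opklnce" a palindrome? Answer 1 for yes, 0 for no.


Input: opklnce
Reversed: ecnlkpo
  Compare pos 0 ('o') with pos 6 ('e'): MISMATCH
  Compare pos 1 ('p') with pos 5 ('c'): MISMATCH
  Compare pos 2 ('k') with pos 4 ('n'): MISMATCH
Result: not a palindrome

0


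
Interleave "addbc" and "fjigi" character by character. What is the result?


Interleaving "addbc" and "fjigi":
  Position 0: 'a' from first, 'f' from second => "af"
  Position 1: 'd' from first, 'j' from second => "dj"
  Position 2: 'd' from first, 'i' from second => "di"
  Position 3: 'b' from first, 'g' from second => "bg"
  Position 4: 'c' from first, 'i' from second => "ci"
Result: afdjdibgci

afdjdibgci


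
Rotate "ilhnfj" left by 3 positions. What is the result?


Input: "ilhnfj", rotate left by 3
First 3 characters: "ilh"
Remaining characters: "nfj"
Concatenate remaining + first: "nfj" + "ilh" = "nfjilh"

nfjilh


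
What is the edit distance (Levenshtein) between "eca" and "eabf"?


Computing edit distance: "eca" -> "eabf"
DP table:
           e    a    b    f
      0    1    2    3    4
  e   1    0    1    2    3
  c   2    1    1    2    3
  a   3    2    1    2    3
Edit distance = dp[3][4] = 3

3
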